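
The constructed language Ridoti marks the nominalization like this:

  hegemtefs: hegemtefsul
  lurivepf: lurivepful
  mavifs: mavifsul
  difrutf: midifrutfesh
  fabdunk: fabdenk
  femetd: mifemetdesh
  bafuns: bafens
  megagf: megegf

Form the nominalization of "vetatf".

difrutf and lurivepf both end in -f yet inflect differently (midifrutfesh, lurivepful), so the final letter is not what conditions the rule; the second-to-last letter is.
"vetatf" has second-to-last letter 't'. The stems whose second-to-last letter is 't' (difrutf → midifrutfesh, femetd → mifemetdesh) add mi- … -esh around the stem.
The other patterns: stems whose second-to-last letter is 'f' or 'p' add -ul; stems whose second-to-last letter is 'g' or 'n' change the last vowel to 'e'.
So vetatf → mivetatfesh.

mivetatfesh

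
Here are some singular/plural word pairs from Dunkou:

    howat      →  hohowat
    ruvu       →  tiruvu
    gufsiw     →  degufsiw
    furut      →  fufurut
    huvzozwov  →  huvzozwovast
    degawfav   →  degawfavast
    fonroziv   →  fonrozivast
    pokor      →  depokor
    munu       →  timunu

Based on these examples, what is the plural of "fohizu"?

tifohizu

pokor and huvzozwov both have last vowel 'o' yet inflect differently (depokor, huvzozwovast), so the last vowel is not what conditions the rule; the final letter is.
"fohizu" ends in -u. The stems ending in -u (ruvu → tiruvu, munu → timunu) add the prefix ti-.
So fohizu → tifohizu.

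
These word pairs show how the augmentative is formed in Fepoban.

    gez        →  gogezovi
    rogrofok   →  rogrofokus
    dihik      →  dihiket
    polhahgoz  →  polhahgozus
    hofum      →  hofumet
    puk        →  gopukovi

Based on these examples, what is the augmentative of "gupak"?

gupaket

"gupak" has 2 vowels. The stems with 2 vowels (hofum → hofumet, dihik → dihiket) add -et.
So gupak → gupaket.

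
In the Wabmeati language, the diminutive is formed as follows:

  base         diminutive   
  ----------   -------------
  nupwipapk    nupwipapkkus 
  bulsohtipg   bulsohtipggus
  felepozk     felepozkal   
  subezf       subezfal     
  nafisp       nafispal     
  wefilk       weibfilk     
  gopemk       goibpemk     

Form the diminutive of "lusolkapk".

nupwipapk and felepozk both end in -k yet inflect differently (nupwipapkkus, felepozkal), so the final letter is not what conditions the rule; the second-to-last letter is.
"lusolkapk" has second-to-last letter 'p'. The stems whose second-to-last letter is 'p' (nupwipapk → nupwipapkkus, bulsohtipg → bulsohtipggus) double the final consonant and add -us.
So lusolkapk → lusolkapkkus.

lusolkapkkus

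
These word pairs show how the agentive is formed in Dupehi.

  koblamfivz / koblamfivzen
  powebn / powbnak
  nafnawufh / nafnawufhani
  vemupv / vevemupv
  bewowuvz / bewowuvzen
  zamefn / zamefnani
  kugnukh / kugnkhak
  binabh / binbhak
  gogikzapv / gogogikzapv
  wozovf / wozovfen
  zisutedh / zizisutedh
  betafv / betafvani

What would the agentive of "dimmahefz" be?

zisutedh and nafnawufh both end in -h yet inflect differently (zizisutedh, nafnawufhani), so the final letter is not what conditions the rule; the second-to-last letter is.
"dimmahefz" has second-to-last letter 'f'. The stems whose second-to-last letter is 'f' (zamefn → zamefnani, nafnawufh → nafnawufhani, betafv → betafvani) add -ani.
The other patterns: stems whose second-to-last letter is 'd' or 'p' repeat the first consonant+vowel as a prefix; stems whose second-to-last letter is 'v' add -en; stems whose second-to-last letter is 'b' or 'k' delete the last vowel and add -ak.
So dimmahefz → dimmahefzani.

dimmahefzani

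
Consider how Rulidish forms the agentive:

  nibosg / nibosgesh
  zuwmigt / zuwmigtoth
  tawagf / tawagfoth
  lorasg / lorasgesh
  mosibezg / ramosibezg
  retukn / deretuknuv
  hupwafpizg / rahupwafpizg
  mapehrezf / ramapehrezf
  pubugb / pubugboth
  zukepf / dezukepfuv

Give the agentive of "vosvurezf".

tawagf and mapehrezf both end in -f yet inflect differently (tawagfoth, ramapehrezf), so the final letter is not what conditions the rule; the second-to-last letter is.
"vosvurezf" has second-to-last letter 'z'. The stems whose second-to-last letter is 'z' (hupwafpizg → rahupwafpizg, mosibezg → ramosibezg, mapehrezf → ramapehrezf) add the prefix ra-.
The other patterns: stems whose second-to-last letter is 'g' add -oth; stems whose second-to-last letter is 's' add -esh; stems whose second-to-last letter is 'k' or 'p' add de- … -uv around the stem.
So vosvurezf → ravosvurezf.

ravosvurezf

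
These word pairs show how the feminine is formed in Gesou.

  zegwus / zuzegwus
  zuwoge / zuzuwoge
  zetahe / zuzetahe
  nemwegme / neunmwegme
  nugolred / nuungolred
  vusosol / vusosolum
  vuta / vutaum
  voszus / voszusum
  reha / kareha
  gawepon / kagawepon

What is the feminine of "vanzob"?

vanzobum

"vanzob" begins with v-. The stems beginning with v- (vusosol → vusosolum, vuta → vutaum, voszus → voszusum) add -um.
The other patterns: stems beginning with z- add the prefix zu-; stems beginning with n- insert -un- after the first vowel; stems beginning with g- or r- add the prefix ka-.
So vanzob → vanzobum.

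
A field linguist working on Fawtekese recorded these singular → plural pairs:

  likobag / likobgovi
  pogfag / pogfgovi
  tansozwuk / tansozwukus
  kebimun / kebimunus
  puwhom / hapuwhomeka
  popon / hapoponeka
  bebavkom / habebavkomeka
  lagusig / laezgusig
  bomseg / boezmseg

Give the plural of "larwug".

larwugus

"larwug" has last vowel 'u'. The stems whose last vowel is 'u' (tansozwuk → tansozwukus, kebimun → kebimunus) add -us.
So larwug → larwugus.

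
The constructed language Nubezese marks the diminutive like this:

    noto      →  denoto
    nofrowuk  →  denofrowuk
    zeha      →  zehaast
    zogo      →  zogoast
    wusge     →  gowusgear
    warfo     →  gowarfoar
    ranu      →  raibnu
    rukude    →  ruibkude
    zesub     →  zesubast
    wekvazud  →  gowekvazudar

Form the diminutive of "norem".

"norem" begins with n-. The stems beginning with n- (nofrowuk → denofrowuk, noto → denoto) add the prefix de-.
The other patterns: stems beginning with w- add go- … -ar around the stem; stems beginning with r- insert -ib- after the first vowel; stems beginning with z- add -ast.
So norem → denorem.

denorem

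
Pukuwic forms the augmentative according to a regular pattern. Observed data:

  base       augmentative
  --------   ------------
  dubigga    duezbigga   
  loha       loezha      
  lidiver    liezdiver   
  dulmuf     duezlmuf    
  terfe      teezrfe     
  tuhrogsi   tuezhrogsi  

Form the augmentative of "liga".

Every pair shown (dubigga → duezbigga, loha → loezha, lidiver → liezdiver, …) follows the same rule: insert -ez- after the first vowel.
So liga → liezga.

liezga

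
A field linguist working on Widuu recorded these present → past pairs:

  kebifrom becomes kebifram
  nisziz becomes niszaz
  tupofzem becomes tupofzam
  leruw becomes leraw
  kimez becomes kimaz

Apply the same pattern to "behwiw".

Every pair shown (kebifrom → kebifram, nisziz → niszaz, tupofzem → tupofzam, …) follows the same rule: change the last vowel to 'a'.
So behwiw → behwaw.

behwaw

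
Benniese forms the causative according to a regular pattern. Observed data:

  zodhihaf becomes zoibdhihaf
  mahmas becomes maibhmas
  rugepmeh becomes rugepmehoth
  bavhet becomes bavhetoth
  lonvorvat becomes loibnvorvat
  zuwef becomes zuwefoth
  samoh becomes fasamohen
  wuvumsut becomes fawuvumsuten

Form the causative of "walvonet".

walvonetoth

lonvorvat and wuvumsut both end in -t yet inflect differently (loibnvorvat, fawuvumsuten), so the final letter is not what conditions the rule; the last vowel is.
"walvonet" has last vowel 'e'. The stems whose last vowel is 'e' (bavhet → bavhetoth, zuwef → zuwefoth, rugepmeh → rugepmehoth) add -oth.
The other patterns: stems whose last vowel is 'a' insert -ib- after the first vowel; stems whose last vowel is 'o' or 'u' add fa- … -en around the stem.
So walvonet → walvonetoth.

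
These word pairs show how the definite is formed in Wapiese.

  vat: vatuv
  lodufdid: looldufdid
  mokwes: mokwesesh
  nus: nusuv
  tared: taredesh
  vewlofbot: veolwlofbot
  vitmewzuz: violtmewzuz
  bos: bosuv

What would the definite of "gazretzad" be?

bos and mokwes both end in -s yet inflect differently (bosuv, mokwesesh), so the final letter is not what conditions the rule; the number of vowels is.
"gazretzad" has 3 vowels. The stems with 3 vowels (lodufdid → looldufdid, vitmewzuz → violtmewzuz, vewlofbot → veolwlofbot) insert -ol- after the first vowel.
The other patterns: stems with 1 vowel add -uv; stems with 2 vowels add -esh.
So gazretzad → gaolzretzad.

gaolzretzad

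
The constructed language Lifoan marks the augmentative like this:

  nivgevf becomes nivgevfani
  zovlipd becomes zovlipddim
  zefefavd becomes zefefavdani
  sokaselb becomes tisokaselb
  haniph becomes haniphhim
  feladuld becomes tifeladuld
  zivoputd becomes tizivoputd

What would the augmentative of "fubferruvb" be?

feladuld and zefefavd both end in -d yet inflect differently (tifeladuld, zefefavdani), so the final letter is not what conditions the rule; the second-to-last letter is.
"fubferruvb" has second-to-last letter 'v'. The stems whose second-to-last letter is 'v' (nivgevf → nivgevfani, zefefavd → zefefavdani) add -ani.
So fubferruvb → fubferruvbani.

fubferruvbani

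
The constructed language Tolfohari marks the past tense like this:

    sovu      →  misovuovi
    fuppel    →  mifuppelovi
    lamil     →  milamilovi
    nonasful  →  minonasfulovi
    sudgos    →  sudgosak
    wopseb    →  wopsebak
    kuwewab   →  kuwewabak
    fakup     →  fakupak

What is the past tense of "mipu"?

mimipuovi

"mipu" ends in -u. The one such stem in the data (sovu → misovuovi) adds mi- … -ovi around the stem, so the same rule applies.
The other pattern: stems ending in -b, -p or -s add -ak.
So mipu → mimipuovi.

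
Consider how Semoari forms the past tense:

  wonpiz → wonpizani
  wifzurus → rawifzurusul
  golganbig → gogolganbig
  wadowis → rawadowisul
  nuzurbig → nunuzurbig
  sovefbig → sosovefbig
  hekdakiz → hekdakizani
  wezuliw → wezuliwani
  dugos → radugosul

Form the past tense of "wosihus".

"wosihus" ends in -s. The stems ending in -s (wifzurus → rawifzurusul, dugos → radugosul, wadowis → rawadowisul) add ra- … -ul around the stem.
The other patterns: stems ending in -g repeat the first consonant+vowel as a prefix; stems ending in -w or -z add -ani.
So wosihus → rawosihusul.

rawosihusul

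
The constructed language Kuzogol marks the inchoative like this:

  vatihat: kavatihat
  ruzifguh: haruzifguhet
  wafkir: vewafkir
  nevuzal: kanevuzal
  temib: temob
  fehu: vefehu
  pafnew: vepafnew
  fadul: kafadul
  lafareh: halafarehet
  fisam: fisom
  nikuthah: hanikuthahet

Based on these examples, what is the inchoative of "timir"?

nikuthah and vatihat both have last vowel 'a' yet inflect differently (hanikuthahet, kavatihat), so the last vowel is not what conditions the rule; the final letter is.
"timir" ends in -r. The one such stem in the data (wafkir → vewafkir) adds the prefix ve-, so the same rule applies.
So timir → vetimir.

vetimir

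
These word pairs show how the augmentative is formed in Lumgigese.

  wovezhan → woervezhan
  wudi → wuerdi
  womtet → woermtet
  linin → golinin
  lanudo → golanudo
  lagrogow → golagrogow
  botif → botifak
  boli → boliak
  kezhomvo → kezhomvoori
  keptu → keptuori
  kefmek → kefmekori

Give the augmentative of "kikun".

kikunori

"kikun" begins with k-. The stems beginning with k- (kezhomvo → kezhomvoori, keptu → keptuori, kefmek → kefmekori) add -ori.
The other patterns: stems beginning with w- insert -er- after the first vowel; stems beginning with l- add the prefix go-; stems beginning with b- add -ak.
So kikun → kikunori.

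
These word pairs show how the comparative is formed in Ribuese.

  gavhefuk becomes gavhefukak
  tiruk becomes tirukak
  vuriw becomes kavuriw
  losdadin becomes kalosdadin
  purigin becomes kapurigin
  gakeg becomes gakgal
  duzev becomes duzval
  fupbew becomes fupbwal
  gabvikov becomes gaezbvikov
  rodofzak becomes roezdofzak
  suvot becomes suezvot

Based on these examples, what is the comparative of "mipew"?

vuriw and fupbew both end in -w yet inflect differently (kavuriw, fupbwal), so the final letter is not what conditions the rule; the last vowel is.
"mipew" has last vowel 'e'. The stems whose last vowel is 'e' (gakeg → gakgal, duzev → duzval, fupbew → fupbwal) delete the last vowel and add -al.
So mipew → mipwal.

mipwal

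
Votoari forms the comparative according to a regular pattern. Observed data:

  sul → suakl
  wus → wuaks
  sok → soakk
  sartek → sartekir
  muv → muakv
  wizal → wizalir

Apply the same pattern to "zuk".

sartek and sok both end in -k yet inflect differently (sartekir, soakk), so the final letter is not what conditions the rule; the number of vowels is.
"zuk" has 1 vowel. The stems with 1 vowel (sok → soakk, muv → muakv, wus → wuaks) insert -ak- after the first vowel.
The other pattern: stems with 2 vowels add -ir.
So zuk → zuakk.

zuakk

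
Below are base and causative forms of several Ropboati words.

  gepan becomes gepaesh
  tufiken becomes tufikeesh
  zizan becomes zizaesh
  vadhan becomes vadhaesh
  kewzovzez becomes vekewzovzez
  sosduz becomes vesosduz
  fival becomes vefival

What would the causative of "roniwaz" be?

veroniwaz

"roniwaz" ends in -z. The stems ending in -z (kewzovzez → vekewzovzez, sosduz → vesosduz) add the prefix ve-.
So roniwaz → veroniwaz.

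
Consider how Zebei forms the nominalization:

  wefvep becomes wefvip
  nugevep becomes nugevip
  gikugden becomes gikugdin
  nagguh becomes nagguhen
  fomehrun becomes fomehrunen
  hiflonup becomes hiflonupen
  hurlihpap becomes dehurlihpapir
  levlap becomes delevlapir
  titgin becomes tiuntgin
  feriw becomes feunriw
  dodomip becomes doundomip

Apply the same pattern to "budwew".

gikugden and fomehrun both end in -n yet inflect differently (gikugdin, fomehrunen), so the final letter is not what conditions the rule; the last vowel is.
"budwew" has last vowel 'e'. The stems whose last vowel is 'e' (wefvep → wefvip, nugevep → nugevip, gikugden → gikugdin) change the last vowel to 'i'.
So budwew → budwiw.

budwiw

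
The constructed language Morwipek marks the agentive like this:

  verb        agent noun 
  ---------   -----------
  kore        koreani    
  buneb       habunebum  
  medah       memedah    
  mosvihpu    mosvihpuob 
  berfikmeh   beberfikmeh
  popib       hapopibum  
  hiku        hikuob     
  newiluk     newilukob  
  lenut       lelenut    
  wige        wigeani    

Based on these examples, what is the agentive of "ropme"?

ropmeani

wige and buneb both have last vowel 'e' yet inflect differently (wigeani, habunebum), so the last vowel is not what conditions the rule; the final letter is.
"ropme" ends in -e. The stems ending in -e (wige → wigeani, kore → koreani) add -ani.
The other patterns: stems ending in -k or -u add -ob; stems ending in -b add ha- … -um around the stem; stems ending in -h or -t repeat the first consonant+vowel as a prefix.
So ropme → ropmeani.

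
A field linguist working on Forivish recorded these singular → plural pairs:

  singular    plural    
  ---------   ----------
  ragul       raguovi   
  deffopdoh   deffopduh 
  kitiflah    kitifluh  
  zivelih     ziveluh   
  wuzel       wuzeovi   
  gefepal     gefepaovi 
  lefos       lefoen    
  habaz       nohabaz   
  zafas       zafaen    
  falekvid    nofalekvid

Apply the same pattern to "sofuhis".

sofuhien

gefepal and kitiflah both have last vowel 'a' yet inflect differently (gefepaovi, kitifluh), so the last vowel is not what conditions the rule; the final letter is.
"sofuhis" ends in -s. The stems ending in -s (zafas → zafaen, lefos → lefoen) drop the final letter and add -en.
So sofuhis → sofuhien.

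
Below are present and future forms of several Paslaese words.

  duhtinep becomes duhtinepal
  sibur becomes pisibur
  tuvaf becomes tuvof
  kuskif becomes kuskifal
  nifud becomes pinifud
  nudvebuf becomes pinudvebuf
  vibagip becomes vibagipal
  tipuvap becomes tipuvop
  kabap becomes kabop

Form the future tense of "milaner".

milaneral

nudvebuf and tuvaf both end in -f yet inflect differently (pinudvebuf, tuvof), so the final letter is not what conditions the rule; the last vowel is.
"milaner" has last vowel 'e'. The one such stem in the data (duhtinep → duhtinepal) adds -al, so the same rule applies.
So milaner → milaneral.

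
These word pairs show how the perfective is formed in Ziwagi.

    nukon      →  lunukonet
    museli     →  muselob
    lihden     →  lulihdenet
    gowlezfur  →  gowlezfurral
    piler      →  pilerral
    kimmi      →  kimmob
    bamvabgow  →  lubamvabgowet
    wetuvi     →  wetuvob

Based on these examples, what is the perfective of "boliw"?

luboliwet

"boliw" ends in -w. The one such stem in the data (bamvabgow → lubamvabgowet) adds lu- … -et around the stem, so the same rule applies.
The other patterns: stems ending in -r double the final consonant and add -al; stems ending in -i drop the final letter and add -ob.
So boliw → luboliwet.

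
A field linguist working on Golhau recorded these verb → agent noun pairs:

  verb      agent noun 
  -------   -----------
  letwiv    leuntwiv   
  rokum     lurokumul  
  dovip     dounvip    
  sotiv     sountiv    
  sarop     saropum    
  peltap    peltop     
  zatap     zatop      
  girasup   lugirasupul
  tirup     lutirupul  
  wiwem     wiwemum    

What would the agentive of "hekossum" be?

luhekossumul

dovip and tirup both end in -p yet inflect differently (dounvip, lutirupul), so the final letter is not what conditions the rule; the last vowel is.
"hekossum" has last vowel 'u'. The stems whose last vowel is 'u' (tirup → lutirupul, girasup → lugirasupul, rokum → lurokumul) add lu- … -ul around the stem.
The other patterns: stems whose last vowel is 'i' insert -un- after the first vowel; stems whose last vowel is 'a' change the last vowel to 'o'; stems whose last vowel is 'e' or 'o' add -um.
So hekossum → luhekossumul.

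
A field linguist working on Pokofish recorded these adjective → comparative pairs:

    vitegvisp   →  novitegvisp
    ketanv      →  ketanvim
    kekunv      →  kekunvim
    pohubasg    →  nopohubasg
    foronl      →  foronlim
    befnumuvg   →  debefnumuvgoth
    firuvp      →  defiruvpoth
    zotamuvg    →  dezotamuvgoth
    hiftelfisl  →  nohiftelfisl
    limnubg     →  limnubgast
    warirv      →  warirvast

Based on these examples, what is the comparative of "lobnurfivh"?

zotamuvg and pohubasg both end in -g yet inflect differently (dezotamuvgoth, nopohubasg), so the final letter is not what conditions the rule; the second-to-last letter is.
"lobnurfivh" has second-to-last letter 'v'. The stems whose second-to-last letter is 'v' (firuvp → defiruvpoth, zotamuvg → dezotamuvgoth, befnumuvg → debefnumuvgoth) add de- … -oth around the stem.
So lobnurfivh → delobnurfivhoth.

delobnurfivhoth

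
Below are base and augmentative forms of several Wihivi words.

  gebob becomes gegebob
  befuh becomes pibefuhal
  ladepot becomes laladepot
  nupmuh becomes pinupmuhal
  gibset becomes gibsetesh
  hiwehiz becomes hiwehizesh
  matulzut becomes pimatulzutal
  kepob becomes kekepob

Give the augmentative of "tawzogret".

tawzogretesh

matulzut and ladepot both end in -t yet inflect differently (pimatulzutal, laladepot), so the final letter is not what conditions the rule; the last vowel is.
"tawzogret" has last vowel 'e'. The one such stem in the data (gibset → gibsetesh) adds -esh, so the same rule applies.
So tawzogret → tawzogretesh.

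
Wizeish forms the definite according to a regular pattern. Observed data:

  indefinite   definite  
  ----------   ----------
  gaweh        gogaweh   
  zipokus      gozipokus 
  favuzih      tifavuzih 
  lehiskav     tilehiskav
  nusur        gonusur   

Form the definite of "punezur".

"punezur" has last vowel 'u'. The stems whose last vowel is 'u' (nusur → gonusur, zipokus → gozipokus) add the prefix go-.
So punezur → gopunezur.

gopunezur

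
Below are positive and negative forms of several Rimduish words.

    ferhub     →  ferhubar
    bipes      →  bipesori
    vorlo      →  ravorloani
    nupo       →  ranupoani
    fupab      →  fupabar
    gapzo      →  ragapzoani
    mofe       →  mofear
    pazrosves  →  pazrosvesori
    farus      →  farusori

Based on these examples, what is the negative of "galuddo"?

farus and ferhub both have last vowel 'u' yet inflect differently (farusori, ferhubar), so the last vowel is not what conditions the rule; the final letter is.
"galuddo" ends in -o. The stems ending in -o (vorlo → ravorloani, gapzo → ragapzoani, nupo → ranupoani) add ra- … -ani around the stem.
The other patterns: stems ending in -s add -ori; stems ending in -b or -e add -ar.
So galuddo → ragaluddoani.

ragaluddoani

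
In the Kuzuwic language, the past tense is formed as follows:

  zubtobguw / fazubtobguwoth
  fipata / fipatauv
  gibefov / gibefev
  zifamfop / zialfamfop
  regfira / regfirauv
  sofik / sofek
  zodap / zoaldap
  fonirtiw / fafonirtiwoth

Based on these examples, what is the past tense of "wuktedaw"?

regfira and zodap both have last vowel 'a' yet inflect differently (regfirauv, zoaldap), so the last vowel is not what conditions the rule; the final letter is.
"wuktedaw" ends in -w. The stems ending in -w (fonirtiw → fafonirtiwoth, zubtobguw → fazubtobguwoth) add fa- … -oth around the stem.
So wuktedaw → fawuktedawoth.

fawuktedawoth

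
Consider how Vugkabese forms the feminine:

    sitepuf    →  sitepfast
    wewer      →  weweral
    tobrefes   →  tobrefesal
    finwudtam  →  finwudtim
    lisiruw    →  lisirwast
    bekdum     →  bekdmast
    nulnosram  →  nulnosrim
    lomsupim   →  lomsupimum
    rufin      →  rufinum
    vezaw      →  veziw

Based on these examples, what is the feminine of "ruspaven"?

lomsupim and bekdum both end in -m yet inflect differently (lomsupimum, bekdmast), so the final letter is not what conditions the rule; the last vowel is.
"ruspaven" has last vowel 'e'. The stems whose last vowel is 'e' (wewer → weweral, tobrefes → tobrefesal) add -al.
So ruspaven → ruspavenal.

ruspavenal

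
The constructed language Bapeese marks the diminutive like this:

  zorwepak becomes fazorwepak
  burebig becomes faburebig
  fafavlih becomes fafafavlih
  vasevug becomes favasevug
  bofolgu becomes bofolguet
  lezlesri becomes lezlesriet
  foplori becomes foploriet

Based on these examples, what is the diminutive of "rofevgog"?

vasevug and bofolgu both have last vowel 'u' yet inflect differently (favasevug, bofolguet), so the last vowel is not what conditions the rule; whether the stem ends in a vowel or a consonant is.
"rofevgog" ends in a consonant. The stems ending in a consonant (zorwepak → fazorwepak, burebig → faburebig, fafavlih → fafafavlih) add the prefix fa-.
So rofevgog → farofevgog.

farofevgog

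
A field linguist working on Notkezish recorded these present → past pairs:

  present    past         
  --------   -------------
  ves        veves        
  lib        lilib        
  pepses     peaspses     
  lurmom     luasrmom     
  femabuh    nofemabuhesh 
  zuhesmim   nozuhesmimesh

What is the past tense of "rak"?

rarak

"rak" has 1 vowel. The stems with 1 vowel (ves → veves, lib → lilib) repeat the first consonant+vowel as a prefix.
The other patterns: stems with 2 vowels insert -as- after the first vowel; stems with 3 vowels add no- … -esh around the stem.
So rak → rarak.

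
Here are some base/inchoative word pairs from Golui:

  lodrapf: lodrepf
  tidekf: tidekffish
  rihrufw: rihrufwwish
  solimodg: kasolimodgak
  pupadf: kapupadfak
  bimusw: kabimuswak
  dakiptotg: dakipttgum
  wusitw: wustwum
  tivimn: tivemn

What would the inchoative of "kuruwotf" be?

lodrapf and pupadf both end in -f yet inflect differently (lodrepf, kapupadfak), so the final letter is not what conditions the rule; the second-to-last letter is.
"kuruwotf" has second-to-last letter 't'. The stems whose second-to-last letter is 't' (dakiptotg → dakipttgum, wusitw → wustwum) delete the last vowel and add -um.
The other patterns: stems whose second-to-last letter is 'm' or 'p' change the last vowel to 'e'; stems whose second-to-last letter is 'd' or 's' add ka- … -ak around the stem; stems whose second-to-last letter is 'f' or 'k' double the final consonant and add -ish.
So kuruwotf → kuruwtfum.

kuruwtfum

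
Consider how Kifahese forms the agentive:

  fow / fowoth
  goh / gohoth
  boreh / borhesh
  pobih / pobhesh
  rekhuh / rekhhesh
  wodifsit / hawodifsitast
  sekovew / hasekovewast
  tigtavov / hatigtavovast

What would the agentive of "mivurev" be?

hamivurevast

goh and boreh both end in -h yet inflect differently (gohoth, borhesh), so the final letter is not what conditions the rule; the number of vowels is.
"mivurev" has 3 vowels. The stems with 3 vowels (wodifsit → hawodifsitast, sekovew → hasekovewast, tigtavov → hatigtavovast) add ha- … -ast around the stem.
The other patterns: stems with 1 vowel add -oth; stems with 2 vowels delete the last vowel and add -esh.
So mivurev → hamivurevast.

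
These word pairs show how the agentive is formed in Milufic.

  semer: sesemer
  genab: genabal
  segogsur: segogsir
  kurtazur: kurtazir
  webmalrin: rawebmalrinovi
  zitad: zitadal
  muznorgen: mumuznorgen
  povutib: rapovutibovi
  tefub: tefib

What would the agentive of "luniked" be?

luluniked

genab and tefub both end in -b yet inflect differently (genabal, tefib), so the final letter is not what conditions the rule; the last vowel is.
"luniked" has last vowel 'e'. The stems whose last vowel is 'e' (muznorgen → mumuznorgen, semer → sesemer) repeat the first consonant+vowel as a prefix.
The other patterns: stems whose last vowel is 'a' add -al; stems whose last vowel is 'u' change the last vowel to 'i'; stems whose last vowel is 'i' add ra- … -ovi around the stem.
So luniked → luluniked.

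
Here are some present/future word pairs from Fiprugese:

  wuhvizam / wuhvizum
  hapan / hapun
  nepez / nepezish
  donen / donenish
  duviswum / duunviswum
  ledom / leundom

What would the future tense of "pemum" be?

hapan and donen both end in -n yet inflect differently (hapun, donenish), so the final letter is not what conditions the rule; the last vowel is.
"pemum" has last vowel 'u'. The one such stem in the data (duviswum → duunviswum) inserts -un- after the first vowel (as does ledom), so the same rule applies.
The other patterns: stems whose last vowel is 'a' change the last vowel to 'u'; stems whose last vowel is 'e' add -ish.
So pemum → peunmum.

peunmum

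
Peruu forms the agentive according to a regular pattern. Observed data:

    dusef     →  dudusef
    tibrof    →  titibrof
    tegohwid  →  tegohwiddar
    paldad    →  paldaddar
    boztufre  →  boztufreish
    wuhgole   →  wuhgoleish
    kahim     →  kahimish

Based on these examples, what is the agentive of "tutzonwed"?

dusef and boztufre both have last vowel 'e' yet inflect differently (dudusef, boztufreish), so the last vowel is not what conditions the rule; the final letter is.
"tutzonwed" ends in -d. The stems ending in -d (tegohwid → tegohwiddar, paldad → paldaddar) double the final consonant and add -ar.
So tutzonwed → tutzonweddar.

tutzonweddar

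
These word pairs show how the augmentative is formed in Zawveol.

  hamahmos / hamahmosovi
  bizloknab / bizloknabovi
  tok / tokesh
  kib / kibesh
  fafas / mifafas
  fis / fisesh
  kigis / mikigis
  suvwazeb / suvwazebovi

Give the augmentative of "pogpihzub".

pogpihzubovi

fis and kigis both end in -s yet inflect differently (fisesh, mikigis), so the final letter is not what conditions the rule; the number of vowels is.
"pogpihzub" has 3 vowels. The stems with 3 vowels (hamahmos → hamahmosovi, bizloknab → bizloknabovi, suvwazeb → suvwazebovi) add -ovi.
The other patterns: stems with 1 vowel add -esh; stems with 2 vowels add the prefix mi-.
So pogpihzub → pogpihzubovi.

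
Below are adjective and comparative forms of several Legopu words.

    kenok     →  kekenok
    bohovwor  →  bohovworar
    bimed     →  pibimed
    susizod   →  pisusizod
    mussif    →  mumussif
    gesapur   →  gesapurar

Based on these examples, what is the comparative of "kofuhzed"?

pikofuhzed

bohovwor and susizod both have last vowel 'o' yet inflect differently (bohovworar, pisusizod), so the last vowel is not what conditions the rule; the final letter is.
"kofuhzed" ends in -d. The stems ending in -d (bimed → pibimed, susizod → pisusizod) add the prefix pi-.
The other patterns: stems ending in -r add -ar; stems ending in -f or -k repeat the first consonant+vowel as a prefix.
So kofuhzed → pikofuhzed.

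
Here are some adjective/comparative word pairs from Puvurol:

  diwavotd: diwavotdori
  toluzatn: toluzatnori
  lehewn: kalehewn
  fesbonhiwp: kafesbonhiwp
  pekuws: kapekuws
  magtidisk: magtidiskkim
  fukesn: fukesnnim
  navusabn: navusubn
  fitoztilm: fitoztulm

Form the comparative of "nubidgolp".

toluzatn and lehewn both end in -n yet inflect differently (toluzatnori, kalehewn), so the final letter is not what conditions the rule; the second-to-last letter is.
"nubidgolp" has second-to-last letter 'l'. The one such stem in the data (fitoztilm → fitoztulm) changes the last vowel to 'u' (as does navusabn), so the same rule applies.
The other patterns: stems whose second-to-last letter is 't' add -ori; stems whose second-to-last letter is 'w' add the prefix ka-; stems whose second-to-last letter is 's' double the final consonant and add -im.
So nubidgolp → nubidgulp.

nubidgulp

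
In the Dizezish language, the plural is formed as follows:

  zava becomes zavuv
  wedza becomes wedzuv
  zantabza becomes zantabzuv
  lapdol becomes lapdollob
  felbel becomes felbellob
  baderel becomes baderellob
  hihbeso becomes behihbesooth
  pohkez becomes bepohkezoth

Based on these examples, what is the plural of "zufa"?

lapdol and hihbeso both have last vowel 'o' yet inflect differently (lapdollob, behihbesooth), so the last vowel is not what conditions the rule; the final letter is.
"zufa" ends in -a. The stems ending in -a (zava → zavuv, wedza → wedzuv, zantabza → zantabzuv) drop the final letter and add -uv.
So zufa → zufuv.

zufuv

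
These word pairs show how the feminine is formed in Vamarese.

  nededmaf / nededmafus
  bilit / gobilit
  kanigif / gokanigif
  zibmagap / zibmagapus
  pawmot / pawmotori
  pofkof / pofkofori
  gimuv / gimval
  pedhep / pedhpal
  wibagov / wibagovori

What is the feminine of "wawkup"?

wawkpal

nededmaf and kanigif both end in -f yet inflect differently (nededmafus, gokanigif), so the final letter is not what conditions the rule; the last vowel is.
"wawkup" has last vowel 'u'. The one such stem in the data (gimuv → gimval) deletes the last vowel and adds -al (as does pedhep), so the same rule applies.
So wawkup → wawkpal.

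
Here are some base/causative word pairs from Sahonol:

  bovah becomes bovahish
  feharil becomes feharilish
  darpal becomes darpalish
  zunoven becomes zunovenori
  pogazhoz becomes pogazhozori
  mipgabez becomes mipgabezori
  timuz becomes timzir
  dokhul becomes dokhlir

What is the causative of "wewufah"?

"wewufah" has last vowel 'a'. The stems whose last vowel is 'a' (bovah → bovahish, darpal → darpalish) add -ish.
The other patterns: stems whose last vowel is 'e' or 'o' add -ori; stems whose last vowel is 'u' delete the last vowel and add -ir.
So wewufah → wewufahish.

wewufahish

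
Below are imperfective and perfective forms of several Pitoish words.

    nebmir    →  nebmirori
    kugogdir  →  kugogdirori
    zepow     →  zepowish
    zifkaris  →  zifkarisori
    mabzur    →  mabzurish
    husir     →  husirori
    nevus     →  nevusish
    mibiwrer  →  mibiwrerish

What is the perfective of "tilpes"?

tilpesish

nebmir and mabzur both end in -r yet inflect differently (nebmirori, mabzurish), so the final letter is not what conditions the rule; the last vowel is.
"tilpes" has last vowel 'e'. The one such stem in the data (mibiwrer → mibiwrerish) adds -ish, so the same rule applies.
The other pattern: stems whose last vowel is 'i' add -ori.
So tilpes → tilpesish.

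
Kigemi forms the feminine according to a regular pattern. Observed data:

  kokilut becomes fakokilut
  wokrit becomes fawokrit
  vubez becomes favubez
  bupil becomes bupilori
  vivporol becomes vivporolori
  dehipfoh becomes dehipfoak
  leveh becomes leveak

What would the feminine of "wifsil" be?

wifsilori

vivporol and dehipfoh both have last vowel 'o' yet inflect differently (vivporolori, dehipfoak), so the last vowel is not what conditions the rule; the final letter is.
"wifsil" ends in -l. The stems ending in -l (bupil → bupilori, vivporol → vivporolori) add -ori.
So wifsil → wifsilori.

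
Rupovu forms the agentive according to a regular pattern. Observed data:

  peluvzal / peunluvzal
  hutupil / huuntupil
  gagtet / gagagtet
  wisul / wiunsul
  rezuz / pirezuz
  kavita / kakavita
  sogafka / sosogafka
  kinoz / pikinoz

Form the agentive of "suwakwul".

suunwakwul

"suwakwul" ends in -l. The stems ending in -l (peluvzal → peunluvzal, hutupil → huuntupil, wisul → wiunsul) insert -un- after the first vowel.
So suwakwul → suunwakwul.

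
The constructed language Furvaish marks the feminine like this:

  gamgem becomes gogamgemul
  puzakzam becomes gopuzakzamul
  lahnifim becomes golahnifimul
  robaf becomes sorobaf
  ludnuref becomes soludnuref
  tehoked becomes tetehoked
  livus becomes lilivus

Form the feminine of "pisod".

puzakzam and robaf both have last vowel 'a' yet inflect differently (gopuzakzamul, sorobaf), so the last vowel is not what conditions the rule; the final letter is.
"pisod" ends in -d. The one such stem in the data (tehoked → tetehoked) repeats the first consonant+vowel as a prefix (as does livus), so the same rule applies.
The other patterns: stems ending in -m add go- … -ul around the stem; stems ending in -f add the prefix so-.
So pisod → pipisod.

pipisod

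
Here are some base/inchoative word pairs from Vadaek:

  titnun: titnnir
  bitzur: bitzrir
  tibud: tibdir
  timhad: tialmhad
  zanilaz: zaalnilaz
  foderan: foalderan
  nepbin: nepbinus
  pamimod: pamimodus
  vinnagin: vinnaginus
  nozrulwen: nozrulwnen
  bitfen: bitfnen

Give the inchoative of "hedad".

healdad

tibud and timhad both end in -d yet inflect differently (tibdir, tialmhad), so the final letter is not what conditions the rule; the last vowel is.
"hedad" has last vowel 'a'. The stems whose last vowel is 'a' (timhad → tialmhad, zanilaz → zaalnilaz, foderan → foalderan) insert -al- after the first vowel.
The other patterns: stems whose last vowel is 'u' delete the last vowel and add -ir; stems whose last vowel is 'i' or 'o' add -us; stems whose last vowel is 'e' delete the last vowel and add -en.
So hedad → healdad.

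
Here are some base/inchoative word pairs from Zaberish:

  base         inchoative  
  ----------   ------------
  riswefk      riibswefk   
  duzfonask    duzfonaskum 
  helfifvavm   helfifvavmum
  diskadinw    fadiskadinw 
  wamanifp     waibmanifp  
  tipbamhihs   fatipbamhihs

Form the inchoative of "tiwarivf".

riswefk and duzfonask both end in -k yet inflect differently (riibswefk, duzfonaskum), so the final letter is not what conditions the rule; the second-to-last letter is.
"tiwarivf" has second-to-last letter 'v'. The one such stem in the data (helfifvavm → helfifvavmum) adds -um, so the same rule applies.
So tiwarivf → tiwarivfum.

tiwarivfum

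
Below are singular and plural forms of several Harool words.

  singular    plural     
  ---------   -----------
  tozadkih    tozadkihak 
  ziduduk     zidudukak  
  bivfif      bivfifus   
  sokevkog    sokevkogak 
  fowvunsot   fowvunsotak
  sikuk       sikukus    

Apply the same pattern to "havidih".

havidihak

sikuk and ziduduk both end in -k yet inflect differently (sikukus, zidudukak), so the final letter is not what conditions the rule; the number of vowels is.
"havidih" has 3 vowels. The stems with 3 vowels (sokevkog → sokevkogak, tozadkih → tozadkihak, fowvunsot → fowvunsotak) add -ak.
The other pattern: stems with 2 vowels add -us.
So havidih → havidihak.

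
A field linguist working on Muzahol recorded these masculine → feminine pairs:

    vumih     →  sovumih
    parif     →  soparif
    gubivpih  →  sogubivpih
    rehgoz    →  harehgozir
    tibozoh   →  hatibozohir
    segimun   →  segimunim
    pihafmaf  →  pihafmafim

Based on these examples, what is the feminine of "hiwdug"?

vumih and tibozoh both end in -h yet inflect differently (sovumih, hatibozohir), so the final letter is not what conditions the rule; the last vowel is.
"hiwdug" has last vowel 'u'. The one such stem in the data (segimun → segimunim) adds -im, so the same rule applies.
The other patterns: stems whose last vowel is 'i' add the prefix so-; stems whose last vowel is 'o' add ha- … -ir around the stem.
So hiwdug → hiwdugim.

hiwdugim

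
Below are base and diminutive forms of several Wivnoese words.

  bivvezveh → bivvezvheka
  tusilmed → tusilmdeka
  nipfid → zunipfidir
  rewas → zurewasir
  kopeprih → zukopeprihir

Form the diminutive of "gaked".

gakdeka

"gaked" has last vowel 'e'. The stems whose last vowel is 'e' (bivvezveh → bivvezvheka, tusilmed → tusilmdeka) delete the last vowel and add -eka.
The other pattern: stems whose last vowel is 'a' or 'i' add zu- … -ir around the stem.
So gaked → gakdeka.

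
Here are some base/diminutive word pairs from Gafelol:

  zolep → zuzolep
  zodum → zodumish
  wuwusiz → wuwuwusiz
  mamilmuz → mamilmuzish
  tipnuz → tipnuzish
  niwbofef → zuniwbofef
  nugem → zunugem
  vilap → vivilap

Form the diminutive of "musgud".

"musgud" has last vowel 'u'. The stems whose last vowel is 'u' (mamilmuz → mamilmuzish, zodum → zodumish, tipnuz → tipnuzish) add -ish.
So musgud → musgudish.

musgudish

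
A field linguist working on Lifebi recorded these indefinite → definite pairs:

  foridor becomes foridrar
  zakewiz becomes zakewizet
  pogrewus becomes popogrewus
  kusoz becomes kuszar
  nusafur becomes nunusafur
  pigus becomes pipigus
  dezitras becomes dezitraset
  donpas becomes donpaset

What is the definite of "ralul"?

raralul

nusafur and foridor both end in -r yet inflect differently (nunusafur, foridrar), so the final letter is not what conditions the rule; the last vowel is.
"ralul" has last vowel 'u'. The stems whose last vowel is 'u' (nusafur → nunusafur, pigus → pipigus, pogrewus → popogrewus) repeat the first consonant+vowel as a prefix.
The other patterns: stems whose last vowel is 'o' delete the last vowel and add -ar; stems whose last vowel is 'a' or 'i' add -et.
So ralul → raralul.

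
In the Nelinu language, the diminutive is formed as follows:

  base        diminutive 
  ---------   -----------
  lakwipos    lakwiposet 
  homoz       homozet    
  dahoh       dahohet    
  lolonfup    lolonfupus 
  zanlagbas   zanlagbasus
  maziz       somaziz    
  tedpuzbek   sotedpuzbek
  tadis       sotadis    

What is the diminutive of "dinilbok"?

dinilboket

lakwipos and zanlagbas both end in -s yet inflect differently (lakwiposet, zanlagbasus), so the final letter is not what conditions the rule; the last vowel is.
"dinilbok" has last vowel 'o'. The stems whose last vowel is 'o' (lakwipos → lakwiposet, homoz → homozet, dahoh → dahohet) add -et.
So dinilbok → dinilboket.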